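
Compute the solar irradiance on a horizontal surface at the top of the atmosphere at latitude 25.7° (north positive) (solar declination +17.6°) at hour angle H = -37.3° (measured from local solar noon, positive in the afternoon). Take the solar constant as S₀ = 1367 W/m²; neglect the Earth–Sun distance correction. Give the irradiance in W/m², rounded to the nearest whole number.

cos θ_z = sin(25.7°) sin(17.6°) + cos(25.7°) cos(17.6°) cos(-37.30°) = 0.1311 + 0.6832 = 0.8143.
Top-of-atmosphere irradiance = S₀ cos θ_z = 1367 × 0.8143 = 1113.15 W/m².

1113 W/m²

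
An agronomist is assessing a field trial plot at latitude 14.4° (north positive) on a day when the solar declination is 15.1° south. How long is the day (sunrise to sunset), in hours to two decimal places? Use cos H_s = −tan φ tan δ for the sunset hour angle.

11.47 hours

cos H_s = −tan(14.4°) · tan(-15.1°) = 0.0693, so H_s = arccos(0.0693) = 86.03°.
Day length = 2 H_s / 15° h⁻¹ = 172.06° / 15 = 11.471 h.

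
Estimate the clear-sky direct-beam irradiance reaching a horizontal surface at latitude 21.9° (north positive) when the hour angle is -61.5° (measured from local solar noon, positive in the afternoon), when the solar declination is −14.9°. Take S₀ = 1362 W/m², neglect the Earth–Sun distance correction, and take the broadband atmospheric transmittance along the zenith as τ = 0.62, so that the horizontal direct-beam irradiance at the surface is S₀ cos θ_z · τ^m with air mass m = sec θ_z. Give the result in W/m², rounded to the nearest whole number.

107 W/m²

cos θ_z = sin φ sin δ + cos φ cos δ cos H = (0.3730)(-0.2571) + (0.9278)(0.9664)(0.4772) = 0.3320.
Air mass m = 1/cos θ_z = 1/0.3320 = 3.012; τ^m = 0.62^3.012 = 0.2370.
Surface direct beam = 1362 × 0.3320 × 0.2370 = 107.17 W/m².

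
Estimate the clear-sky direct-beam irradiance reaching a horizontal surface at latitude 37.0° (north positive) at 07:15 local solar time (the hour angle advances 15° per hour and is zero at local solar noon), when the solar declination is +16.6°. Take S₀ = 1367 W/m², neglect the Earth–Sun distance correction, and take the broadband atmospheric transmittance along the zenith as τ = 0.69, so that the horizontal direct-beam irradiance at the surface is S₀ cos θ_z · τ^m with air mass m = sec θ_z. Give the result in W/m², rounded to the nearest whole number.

Hour angle H = 15° × (7.25 − 12) = -71.25°.
cos θ_z = sin φ sin δ + cos φ cos δ cos H = (0.6018)(0.2857) + (0.7986)(0.9583)(0.3214) = 0.4179.
Air mass m = 1/cos θ_z = 1/0.4179 = 2.393; τ^m = 0.69^2.393 = 0.4115.
Surface direct beam = 1367 × 0.4179 × 0.4115 = 235.08 W/m².

235 W/m²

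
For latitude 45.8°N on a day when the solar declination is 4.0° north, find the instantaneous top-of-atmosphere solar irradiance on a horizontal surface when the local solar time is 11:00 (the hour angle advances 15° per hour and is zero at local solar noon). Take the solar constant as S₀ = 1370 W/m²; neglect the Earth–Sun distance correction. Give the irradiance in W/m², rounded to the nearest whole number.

Hour angle H = 15° × (11 − 12) = -15.00°.
cos θ_z = sin φ sin δ + cos φ cos δ cos H = (0.7169)(0.0698) + (0.6972)(0.9976)(0.9659) = 0.7218.
Top-of-atmosphere irradiance = S₀ cos θ_z = 1370 × 0.7218 = 988.87 W/m².

989 W/m²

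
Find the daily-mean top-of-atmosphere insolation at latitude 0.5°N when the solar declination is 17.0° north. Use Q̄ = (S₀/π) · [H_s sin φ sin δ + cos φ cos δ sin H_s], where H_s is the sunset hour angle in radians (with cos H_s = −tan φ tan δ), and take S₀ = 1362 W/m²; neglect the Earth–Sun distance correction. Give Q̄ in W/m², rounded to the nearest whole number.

416 W/m²

−tan φ tan δ = −(0.0087)(0.3057) = -0.0027; H_s = arccos(-0.0027) = 90.15°. In radians, H_s = 1.5734.
H_s sin φ sin δ = 1.5734 × 0.0087 × 0.2924 = 0.0040.
cos φ cos δ sin H_s = 1.0000 × 0.9563 × 1.0000 = 0.9563.
Q̄ = (1362/π) × (0.0040 + 0.9563) = 433.54 × 0.9603 = 416.33 W/m².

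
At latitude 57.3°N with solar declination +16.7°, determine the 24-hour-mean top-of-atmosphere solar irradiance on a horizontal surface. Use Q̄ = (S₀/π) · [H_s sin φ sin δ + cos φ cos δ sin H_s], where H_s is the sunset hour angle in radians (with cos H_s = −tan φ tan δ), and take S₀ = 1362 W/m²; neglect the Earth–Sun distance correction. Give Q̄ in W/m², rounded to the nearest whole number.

414 W/m²

−tan φ tan δ = −(1.5577)(0.3000) = -0.4673; H_s = arccos(-0.4673) = 117.86°. In radians, H_s = 2.0570.
H_s sin φ sin δ = 2.0570 × 0.8415 × 0.2874 = 0.4975.
cos φ cos δ sin H_s = 0.5402 × 0.9578 × 0.8841 = 0.4574.
Q̄ = (1362/π) × (0.4975 + 0.4574) = 433.54 × 0.9549 = 413.99 W/m².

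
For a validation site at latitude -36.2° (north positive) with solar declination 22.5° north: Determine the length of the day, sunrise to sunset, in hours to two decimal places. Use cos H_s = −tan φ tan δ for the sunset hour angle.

9.65 hours

−tan φ tan δ = −(-0.7319)(0.4142) = 0.3032; H_s = arccos(0.3032) = 72.35°.
Day length = 2 H_s / 15° h⁻¹ = 144.70° / 15 = 9.647 h.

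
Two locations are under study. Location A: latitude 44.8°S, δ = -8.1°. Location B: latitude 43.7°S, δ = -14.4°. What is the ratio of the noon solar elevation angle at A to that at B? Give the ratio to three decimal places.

A: 90° − |-44.8 − (-8.1)| = 53.30°.
B: 90° − |-43.7 − (-14.4)| = 60.70°.
Ratio A/B = 53.3000 / 60.7000 = 0.8781.

0.878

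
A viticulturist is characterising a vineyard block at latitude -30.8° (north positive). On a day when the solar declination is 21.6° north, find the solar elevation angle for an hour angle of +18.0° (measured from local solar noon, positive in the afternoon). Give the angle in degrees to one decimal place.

cos θ_z = sin(-30.8°) sin(21.6°) + cos(-30.8°) cos(21.6°) cos(18.00°) = -0.1885 + 0.7596 = 0.5711.
θ_z = arccos(0.5711) = 55.17°, so the elevation is 90° − 55.17° = 34.83°.

34.8°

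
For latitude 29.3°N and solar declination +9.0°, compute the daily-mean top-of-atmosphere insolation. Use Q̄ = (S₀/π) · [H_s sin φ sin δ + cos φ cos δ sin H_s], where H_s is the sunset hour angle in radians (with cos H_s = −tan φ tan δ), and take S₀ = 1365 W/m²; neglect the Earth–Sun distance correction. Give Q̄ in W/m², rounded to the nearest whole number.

The sunset hour angle satisfies cos H_s = −tan φ tan δ = -0.0889, giving H_s = 95.10°. In radians, H_s = 1.6598.
H_s sin φ sin δ = 1.6598 × 0.4894 × 0.1564 = 0.1270.
cos φ cos δ sin H_s = 0.8721 × 0.9877 × 0.9960 = 0.8579.
Q̄ = (1365/π) × (0.1270 + 0.8579) = 434.49 × 0.9849 = 427.93 W/m².

428 W/m²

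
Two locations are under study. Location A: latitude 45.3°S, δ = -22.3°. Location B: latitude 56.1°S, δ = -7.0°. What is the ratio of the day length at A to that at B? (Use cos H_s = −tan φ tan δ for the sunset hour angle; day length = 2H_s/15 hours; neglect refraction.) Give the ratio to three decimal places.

1.139

A: H_s = arccos(−tan -45.3° · tan -22.3°) = 114.48°, so 2H_s/15 = 15.2640 h.
B: H_s = arccos(−tan -56.1° · tan -7.0°) = 100.53°, so 2H_s/15 = 13.4040 h.
Ratio A/B = 15.2640 / 13.4040 = 1.1388.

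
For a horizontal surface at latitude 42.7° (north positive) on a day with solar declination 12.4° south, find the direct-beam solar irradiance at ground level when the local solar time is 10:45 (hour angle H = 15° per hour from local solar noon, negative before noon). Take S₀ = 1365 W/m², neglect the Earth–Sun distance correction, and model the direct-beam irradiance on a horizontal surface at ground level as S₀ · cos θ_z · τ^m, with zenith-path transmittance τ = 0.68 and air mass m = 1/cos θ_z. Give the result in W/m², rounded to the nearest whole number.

Hour angle H = 15° × (10.75 − 12) = -18.75°.
With φ = 42.7°, δ = -12.4°, H = -18.75°: sin φ sin δ = -0.1456, cos φ cos δ cos H = 0.6797, so cos θ_z = 0.5341.
Air mass m = 1/cos θ_z = 1/0.5341 = 1.872; τ^m = 0.68^1.872 = 0.4858.
Surface direct beam = 1365 × 0.5341 × 0.4858 = 354.17 W/m².

354 W/m²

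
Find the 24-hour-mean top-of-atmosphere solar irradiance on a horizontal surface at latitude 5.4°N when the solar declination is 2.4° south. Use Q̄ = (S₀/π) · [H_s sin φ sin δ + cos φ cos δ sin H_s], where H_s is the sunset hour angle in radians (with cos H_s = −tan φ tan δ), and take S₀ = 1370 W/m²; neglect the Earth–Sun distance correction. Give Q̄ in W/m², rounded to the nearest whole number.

cos H_s = −tan(5.4°) · tan(-2.4°) = 0.0040, so H_s = arccos(0.0040) = 89.77°. In radians, H_s = 1.5668.
H_s sin φ sin δ = 1.5668 × 0.0941 × -0.0419 = -0.0062.
cos φ cos δ sin H_s = 0.9956 × 0.9991 × 1.0000 = 0.9947.
Q̄ = (1370/π) × (-0.0062 + 0.9947) = 436.08 × 0.9885 = 431.07 W/m².

431 W/m²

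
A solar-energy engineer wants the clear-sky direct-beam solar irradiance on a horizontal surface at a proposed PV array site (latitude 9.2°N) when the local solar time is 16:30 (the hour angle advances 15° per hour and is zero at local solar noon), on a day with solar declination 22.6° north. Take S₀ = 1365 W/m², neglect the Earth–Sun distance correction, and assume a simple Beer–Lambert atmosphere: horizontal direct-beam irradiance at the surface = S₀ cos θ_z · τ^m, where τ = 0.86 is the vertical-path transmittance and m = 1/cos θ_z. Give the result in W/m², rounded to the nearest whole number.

Hour angle H = 15° × (16.5 − 12) = 67.50°.
cos θ_z = sin(9.2°) sin(22.6°) + cos(9.2°) cos(22.6°) cos(67.50°) = 0.0614 + 0.3488 = 0.4102.
Air mass m = 1/cos θ_z = 1/0.4102 = 2.438; τ^m = 0.86^2.438 = 0.6923.
Surface direct beam = 1365 × 0.4102 × 0.6923 = 387.63 W/m².

388 W/m²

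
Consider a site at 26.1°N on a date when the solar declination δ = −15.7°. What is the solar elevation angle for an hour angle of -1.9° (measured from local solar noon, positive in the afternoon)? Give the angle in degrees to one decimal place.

48.2°

With φ = 26.1°, δ = -15.7°, H = -1.90°: sin φ sin δ = -0.1190, cos φ cos δ cos H = 0.8640, so cos θ_z = 0.7450.
θ_z = arccos(0.7450) = 41.84°, so the elevation is 90° − 41.84° = 48.16°.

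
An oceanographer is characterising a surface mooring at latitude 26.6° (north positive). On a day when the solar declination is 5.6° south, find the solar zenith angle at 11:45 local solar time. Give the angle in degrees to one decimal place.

Hour angle H = 15° × (11.75 − 12) = -3.75°.
cos θ_z = sin φ sin δ + cos φ cos δ cos H = (0.4478)(-0.0976) + (0.8942)(0.9952)(0.9979) = 0.8443.
θ_z = arccos(0.8443) = 32.40°.

32.4°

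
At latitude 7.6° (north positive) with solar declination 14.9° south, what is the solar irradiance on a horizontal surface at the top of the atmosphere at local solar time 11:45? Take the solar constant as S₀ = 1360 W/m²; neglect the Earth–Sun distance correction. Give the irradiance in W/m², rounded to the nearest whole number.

Hour angle H = 15° × (11.75 − 12) = -3.75°.
With φ = 7.6°, δ = -14.9°, H = -3.75°: sin φ sin δ = -0.0340, cos φ cos δ cos H = 0.9558, so cos θ_z = 0.9218.
Top-of-atmosphere irradiance = S₀ cos θ_z = 1360 × 0.9218 = 1253.65 W/m².

1254 W/m²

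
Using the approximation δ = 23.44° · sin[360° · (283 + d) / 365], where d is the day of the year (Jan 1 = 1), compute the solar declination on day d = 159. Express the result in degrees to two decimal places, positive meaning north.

+22.74°

360 × (283 + 159) / 365 = 435.945°; sin(435.945°) = 0.9701.
δ = 23.44 × 0.9701 = 22.739° ≈ +22.74°.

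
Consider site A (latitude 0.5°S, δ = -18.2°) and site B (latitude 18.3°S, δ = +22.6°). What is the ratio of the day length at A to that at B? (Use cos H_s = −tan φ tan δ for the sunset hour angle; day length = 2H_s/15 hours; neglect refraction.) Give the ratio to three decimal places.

1.098

A: H_s = arccos(−tan -0.5° · tan -18.2°) = 90.16°, so 2H_s/15 = 12.0213 h.
B: H_s = arccos(−tan -18.3° · tan 22.6°) = 82.09°, so 2H_s/15 = 10.9453 h.
Ratio A/B = 12.0213 / 10.9453 = 1.0983.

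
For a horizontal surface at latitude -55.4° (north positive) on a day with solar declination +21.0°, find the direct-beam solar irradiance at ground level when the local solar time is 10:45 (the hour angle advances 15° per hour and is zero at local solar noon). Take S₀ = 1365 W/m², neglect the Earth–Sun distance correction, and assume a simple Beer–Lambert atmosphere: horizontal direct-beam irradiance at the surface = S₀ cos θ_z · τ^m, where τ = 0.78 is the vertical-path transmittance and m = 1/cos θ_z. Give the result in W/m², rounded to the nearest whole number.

85 W/m²

Hour angle H = 15° × (10.75 − 12) = -18.75°.
With φ = -55.4°, δ = 21.0°, H = -18.75°: sin φ sin δ = -0.2950, cos φ cos δ cos H = 0.5020, so cos θ_z = 0.2070.
Air mass m = 1/cos θ_z = 1/0.2070 = 4.831; τ^m = 0.78^4.831 = 0.3011.
Surface direct beam = 1365 × 0.2070 × 0.3011 = 85.08 W/m².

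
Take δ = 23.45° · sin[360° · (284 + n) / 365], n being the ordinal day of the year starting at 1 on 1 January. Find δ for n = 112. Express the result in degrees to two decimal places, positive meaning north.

360 × (284 + 112) / 365 = 390.575°; sin(390.575°) = 0.5087.
δ = 23.45 × 0.5087 = 11.929° ≈ +11.93°.

+11.93°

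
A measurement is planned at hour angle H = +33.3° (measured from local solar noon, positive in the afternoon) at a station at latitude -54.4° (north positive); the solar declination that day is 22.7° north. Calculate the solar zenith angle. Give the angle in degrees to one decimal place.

82.2°

With φ = -54.4°, δ = 22.7°, H = 33.30°: sin φ sin δ = -0.3138, cos φ cos δ cos H = 0.4489, so cos θ_z = 0.1351.
θ_z = arccos(0.1351) = 82.24°.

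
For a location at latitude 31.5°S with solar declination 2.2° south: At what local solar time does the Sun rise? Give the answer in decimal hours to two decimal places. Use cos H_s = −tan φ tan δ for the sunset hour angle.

5.91 h

The sunset hour angle satisfies cos H_s = −tan φ tan δ = -0.0235, giving H_s = 91.35°.
Sunrise is at 12 − H_s/15 = 12 − 6.090 = 5.910 h local solar time.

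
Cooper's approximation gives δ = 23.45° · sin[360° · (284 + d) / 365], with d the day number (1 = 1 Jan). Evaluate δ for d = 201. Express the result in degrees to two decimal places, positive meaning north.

360 × (284 + 201) / 365 = 478.356°; sin(478.356°) = 0.8800.
δ = 23.45 × 0.8800 = 20.636° ≈ +20.64°.

+20.64°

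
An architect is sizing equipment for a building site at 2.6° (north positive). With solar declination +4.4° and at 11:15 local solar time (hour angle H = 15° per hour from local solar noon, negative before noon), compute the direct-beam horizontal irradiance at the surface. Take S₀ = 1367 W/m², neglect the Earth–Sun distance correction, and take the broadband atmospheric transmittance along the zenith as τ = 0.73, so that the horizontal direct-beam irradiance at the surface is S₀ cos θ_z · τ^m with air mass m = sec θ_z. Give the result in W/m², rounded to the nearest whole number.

972 W/m²

Hour angle H = 15° × (11.25 − 12) = -11.25°.
cos θ_z = sin(2.6°) sin(4.4°) + cos(2.6°) cos(4.4°) cos(-11.25°) = 0.0035 + 0.9769 = 0.9804.
Air mass m = 1/cos θ_z = 1/0.9804 = 1.020; τ^m = 0.73^1.020 = 0.7254.
Surface direct beam = 1367 × 0.9804 × 0.7254 = 972.19 W/m².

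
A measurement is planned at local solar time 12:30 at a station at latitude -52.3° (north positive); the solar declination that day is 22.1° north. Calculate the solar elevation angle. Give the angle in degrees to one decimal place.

Hour angle H = 15° × (12.5 − 12) = 7.50°.
cos θ_z = sin φ sin δ + cos φ cos δ cos H = (-0.7912)(0.3762) + (0.6115)(0.9265)(0.9914) = 0.2640.
θ_z = arccos(0.2640) = 74.69°, so the elevation is 90° − 74.69° = 15.31°.

15.3°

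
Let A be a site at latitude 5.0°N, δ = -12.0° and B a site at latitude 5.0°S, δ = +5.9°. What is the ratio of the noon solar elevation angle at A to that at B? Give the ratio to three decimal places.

A: 90° − |5.0 − (-12.0)| = 73.00°.
B: 90° − |-5.0 − (5.9)| = 79.10°.
Ratio A/B = 73.0000 / 79.1000 = 0.9229.

0.923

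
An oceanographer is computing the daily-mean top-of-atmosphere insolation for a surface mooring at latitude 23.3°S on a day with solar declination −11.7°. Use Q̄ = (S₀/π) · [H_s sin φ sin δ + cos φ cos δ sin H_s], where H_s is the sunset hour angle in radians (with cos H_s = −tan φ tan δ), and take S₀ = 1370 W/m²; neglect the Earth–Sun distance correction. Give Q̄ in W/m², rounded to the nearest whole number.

449 W/m²

The sunset hour angle satisfies cos H_s = −tan φ tan δ = -0.0892, giving H_s = 95.12°. In radians, H_s = 1.6602.
H_s sin φ sin δ = 1.6602 × -0.3955 × -0.2028 = 0.1332.
cos φ cos δ sin H_s = 0.9184 × 0.9792 × 0.9960 = 0.8957.
Q̄ = (1370/π) × (0.1332 + 0.8957) = 436.08 × 1.0289 = 448.68 W/m².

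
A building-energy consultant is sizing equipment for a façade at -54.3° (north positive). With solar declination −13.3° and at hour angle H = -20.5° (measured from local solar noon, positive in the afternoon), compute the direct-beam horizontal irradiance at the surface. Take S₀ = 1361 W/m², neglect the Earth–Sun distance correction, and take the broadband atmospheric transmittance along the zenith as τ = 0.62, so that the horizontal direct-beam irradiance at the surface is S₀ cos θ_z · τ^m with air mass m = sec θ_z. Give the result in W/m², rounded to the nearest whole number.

503 W/m²

cos θ_z = sin φ sin δ + cos φ cos δ cos H = (-0.8121)(-0.2300) + (0.5835)(0.9732)(0.9367) = 0.7187.
Air mass m = 1/cos θ_z = 1/0.7187 = 1.391; τ^m = 0.62^1.391 = 0.5143.
Surface direct beam = 1361 × 0.7187 × 0.5143 = 503.06 W/m².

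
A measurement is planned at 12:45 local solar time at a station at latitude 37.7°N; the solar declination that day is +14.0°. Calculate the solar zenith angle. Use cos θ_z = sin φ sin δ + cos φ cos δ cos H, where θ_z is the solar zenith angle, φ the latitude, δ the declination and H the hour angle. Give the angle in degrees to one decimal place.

25.7°

Hour angle H = 15° × (12.75 − 12) = 11.25°.
cos θ_z = sin φ sin δ + cos φ cos δ cos H = (0.6115)(0.2419) + (0.7912)(0.9703)(0.9808) = 0.9009.
θ_z = arccos(0.9009) = 25.72°.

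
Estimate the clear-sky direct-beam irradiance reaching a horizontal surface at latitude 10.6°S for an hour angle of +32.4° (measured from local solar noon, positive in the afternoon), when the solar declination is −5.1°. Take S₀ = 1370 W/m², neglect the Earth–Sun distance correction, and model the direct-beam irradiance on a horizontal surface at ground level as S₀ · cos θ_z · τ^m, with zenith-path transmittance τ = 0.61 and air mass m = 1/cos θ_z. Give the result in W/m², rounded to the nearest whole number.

643 W/m²

cos θ_z = sin(-10.6°) sin(-5.1°) + cos(-10.6°) cos(-5.1°) cos(32.40°) = 0.0164 + 0.8266 = 0.8430.
Air mass m = 1/cos θ_z = 1/0.8430 = 1.186; τ^m = 0.61^1.186 = 0.5564.
Surface direct beam = 1370 × 0.8430 × 0.5564 = 642.59 W/m².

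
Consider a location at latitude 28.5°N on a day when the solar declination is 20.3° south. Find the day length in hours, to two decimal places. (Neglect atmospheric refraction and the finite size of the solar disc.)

10.46 hours

cos H_s = −tan(28.5°) · tan(-20.3°) = 0.2008, so H_s = arccos(0.2008) = 78.42°.
Day length = 2 H_s / 15° h⁻¹ = 156.84° / 15 = 10.456 h.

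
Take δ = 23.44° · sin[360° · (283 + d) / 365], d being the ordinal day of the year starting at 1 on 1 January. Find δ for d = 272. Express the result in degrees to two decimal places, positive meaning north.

360 × (283 + 272) / 365 = 547.397°; sin(547.397°) = -0.1287.
δ = 23.44 × -0.1287 = -3.017° ≈ -3.02°.

-3.02°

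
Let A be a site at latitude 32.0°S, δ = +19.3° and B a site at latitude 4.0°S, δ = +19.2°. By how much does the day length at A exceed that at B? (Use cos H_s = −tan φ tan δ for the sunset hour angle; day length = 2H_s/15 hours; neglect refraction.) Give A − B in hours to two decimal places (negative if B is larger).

-1.50 h

A: H_s = arccos(−tan -32.0° · tan 19.3°) = 77.36°, so 2H_s/15 = 10.3147 h.
B: H_s = arccos(−tan -4.0° · tan 19.2°) = 88.60°, so 2H_s/15 = 11.8133 h.
A − B = 10.3147 − 11.8133 = -1.4986 h.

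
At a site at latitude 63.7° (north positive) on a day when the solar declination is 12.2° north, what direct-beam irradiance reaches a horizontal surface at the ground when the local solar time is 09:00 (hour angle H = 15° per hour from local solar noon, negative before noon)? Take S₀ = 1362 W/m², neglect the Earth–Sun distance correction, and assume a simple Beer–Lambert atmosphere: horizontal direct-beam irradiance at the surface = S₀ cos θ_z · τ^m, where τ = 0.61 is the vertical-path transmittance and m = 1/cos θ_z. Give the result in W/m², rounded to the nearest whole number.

Hour angle H = 15° × (9 − 12) = -45.00°.
cos θ_z = sin(63.7°) sin(12.2°) + cos(63.7°) cos(12.2°) cos(-45.00°) = 0.1894 + 0.3062 = 0.4956.
Air mass m = 1/cos θ_z = 1/0.4956 = 2.018; τ^m = 0.61^2.018 = 0.3688.
Surface direct beam = 1362 × 0.4956 × 0.3688 = 248.94 W/m².

249 W/m²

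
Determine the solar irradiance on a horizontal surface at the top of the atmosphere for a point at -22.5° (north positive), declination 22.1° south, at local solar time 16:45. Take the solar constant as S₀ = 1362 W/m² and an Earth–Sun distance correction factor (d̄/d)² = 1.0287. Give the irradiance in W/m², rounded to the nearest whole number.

587 W/m²

Hour angle H = 15° × (16.75 − 12) = 71.25°.
cos θ_z = sin(-22.5°) sin(-22.1°) + cos(-22.5°) cos(-22.1°) cos(71.25°) = 0.1440 + 0.2752 = 0.4192.
Top-of-atmosphere irradiance = S₀ (d̄/d)² cos θ_z = 1362 × 1.0287 × 0.4192 = 587.34 W/m².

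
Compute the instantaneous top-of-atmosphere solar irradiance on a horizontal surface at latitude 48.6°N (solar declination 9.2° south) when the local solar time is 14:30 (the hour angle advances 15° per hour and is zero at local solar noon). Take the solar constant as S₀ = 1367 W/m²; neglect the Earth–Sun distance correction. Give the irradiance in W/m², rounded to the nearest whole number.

544 W/m²

Hour angle H = 15° × (14.5 − 12) = 37.50°.
cos θ_z = sin φ sin δ + cos φ cos δ cos H = (0.7501)(-0.1599) + (0.6613)(0.9871)(0.7934) = 0.3980.
Top-of-atmosphere irradiance = S₀ cos θ_z = 1367 × 0.3980 = 544.07 W/m².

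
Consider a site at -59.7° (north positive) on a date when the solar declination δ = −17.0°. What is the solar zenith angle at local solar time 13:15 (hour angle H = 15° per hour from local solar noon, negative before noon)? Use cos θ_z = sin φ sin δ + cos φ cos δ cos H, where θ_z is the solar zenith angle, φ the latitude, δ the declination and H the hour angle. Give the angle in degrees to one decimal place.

44.8°

Hour angle H = 15° × (13.25 − 12) = 18.75°.
With φ = -59.7°, δ = -17.0°, H = 18.75°: sin φ sin δ = 0.2524, cos φ cos δ cos H = 0.4569, so cos θ_z = 0.7093.
θ_z = arccos(0.7093) = 44.82°.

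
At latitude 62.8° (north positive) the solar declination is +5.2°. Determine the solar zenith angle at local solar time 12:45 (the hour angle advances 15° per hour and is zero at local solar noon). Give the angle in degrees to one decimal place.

Hour angle H = 15° × (12.75 − 12) = 11.25°.
With φ = 62.8°, δ = 5.2°, H = 11.25°: sin φ sin δ = 0.0806, cos φ cos δ cos H = 0.4465, so cos θ_z = 0.5271.
θ_z = arccos(0.5271) = 58.19°.

58.2°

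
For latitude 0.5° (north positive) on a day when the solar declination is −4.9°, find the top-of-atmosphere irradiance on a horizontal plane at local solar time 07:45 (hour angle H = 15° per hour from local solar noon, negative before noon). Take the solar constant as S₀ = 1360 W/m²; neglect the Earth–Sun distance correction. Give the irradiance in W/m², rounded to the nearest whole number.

598 W/m²

Hour angle H = 15° × (7.75 − 12) = -63.75°.
cos θ_z = sin φ sin δ + cos φ cos δ cos H = (0.0087)(-0.0854) + (1.0000)(0.9963)(0.4423) = 0.4399.
Top-of-atmosphere irradiance = S₀ cos θ_z = 1360 × 0.4399 = 598.26 W/m².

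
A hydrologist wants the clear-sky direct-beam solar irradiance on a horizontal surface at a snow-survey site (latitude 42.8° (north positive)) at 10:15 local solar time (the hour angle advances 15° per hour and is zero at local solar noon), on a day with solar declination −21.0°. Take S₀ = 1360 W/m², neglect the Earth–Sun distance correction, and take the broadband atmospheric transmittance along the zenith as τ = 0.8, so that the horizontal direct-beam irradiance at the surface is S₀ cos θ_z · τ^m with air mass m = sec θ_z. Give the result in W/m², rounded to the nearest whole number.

Hour angle H = 15° × (10.25 − 12) = -26.25°.
With φ = 42.8°, δ = -21.0°, H = -26.25°: sin φ sin δ = -0.2435, cos φ cos δ cos H = 0.6144, so cos θ_z = 0.3709.
Air mass m = 1/cos θ_z = 1/0.3709 = 2.696; τ^m = 0.8^2.696 = 0.5479.
Surface direct beam = 1360 × 0.3709 × 0.5479 = 276.37 W/m².

276 W/m²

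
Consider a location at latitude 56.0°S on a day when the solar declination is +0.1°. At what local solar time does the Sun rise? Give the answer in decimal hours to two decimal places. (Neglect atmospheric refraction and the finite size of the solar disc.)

6.01 h

−tan φ tan δ = −(-1.4826)(0.0017) = 0.0025; H_s = arccos(0.0025) = 89.86°.
Sunrise is at 12 − H_s/15 = 12 − 5.991 = 6.009 h local solar time.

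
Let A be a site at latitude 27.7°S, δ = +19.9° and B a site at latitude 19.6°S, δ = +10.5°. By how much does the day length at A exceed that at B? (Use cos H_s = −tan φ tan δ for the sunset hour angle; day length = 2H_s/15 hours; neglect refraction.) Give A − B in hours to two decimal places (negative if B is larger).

-0.96 h

A: H_s = arccos(−tan -27.7° · tan 19.9°) = 79.04°, so 2H_s/15 = 10.5387 h.
B: H_s = arccos(−tan -19.6° · tan 10.5°) = 86.22°, so 2H_s/15 = 11.4960 h.
A − B = 10.5387 − 11.4960 = -0.9573 h.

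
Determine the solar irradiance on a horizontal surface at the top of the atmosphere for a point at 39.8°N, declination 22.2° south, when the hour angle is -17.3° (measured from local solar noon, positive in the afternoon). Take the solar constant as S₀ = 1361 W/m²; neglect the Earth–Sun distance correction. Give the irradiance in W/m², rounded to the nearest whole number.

With φ = 39.8°, δ = -22.2°, H = -17.30°: sin φ sin δ = -0.2419, cos φ cos δ cos H = 0.6792, so cos θ_z = 0.4373.
Top-of-atmosphere irradiance = S₀ cos θ_z = 1361 × 0.4373 = 595.17 W/m².

595 W/m²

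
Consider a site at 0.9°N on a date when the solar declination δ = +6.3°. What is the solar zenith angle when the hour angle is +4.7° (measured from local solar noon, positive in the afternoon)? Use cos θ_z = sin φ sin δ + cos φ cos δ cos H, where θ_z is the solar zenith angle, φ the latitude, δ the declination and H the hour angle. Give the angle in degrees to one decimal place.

7.2°

cos θ_z = sin(0.9°) sin(6.3°) + cos(0.9°) cos(6.3°) cos(4.70°) = 0.0017 + 0.9905 = 0.9922.
θ_z = arccos(0.9922) = 7.16°.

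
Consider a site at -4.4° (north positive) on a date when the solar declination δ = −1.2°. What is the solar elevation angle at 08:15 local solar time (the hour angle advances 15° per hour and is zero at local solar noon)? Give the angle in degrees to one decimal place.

Hour angle H = 15° × (8.25 − 12) = -56.25°.
cos θ_z = sin(-4.4°) sin(-1.2°) + cos(-4.4°) cos(-1.2°) cos(-56.25°) = 0.0016 + 0.5538 = 0.5554.
θ_z = arccos(0.5554) = 56.26°, so the elevation is 90° − 56.26° = 33.74°.

33.7°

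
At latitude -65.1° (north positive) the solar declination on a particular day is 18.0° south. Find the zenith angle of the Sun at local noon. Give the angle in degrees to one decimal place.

At local solar noon the hour angle is zero, so the zenith angle is |φ − δ| = |-65.1° − (-18.0°)| = 47.1°.

47.1°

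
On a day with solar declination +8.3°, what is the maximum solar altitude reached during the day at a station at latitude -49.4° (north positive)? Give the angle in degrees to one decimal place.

32.3°

At local solar noon the hour angle is zero, so the elevation is 90° − |φ − δ| = 90° − |-49.4° − (8.3°)| = 90° − 57.7° = 32.3°.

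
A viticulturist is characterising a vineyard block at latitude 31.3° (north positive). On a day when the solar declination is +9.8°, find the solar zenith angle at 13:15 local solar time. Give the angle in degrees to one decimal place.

27.7°

Hour angle H = 15° × (13.25 − 12) = 18.75°.
With φ = 31.3°, δ = 9.8°, H = 18.75°: sin φ sin δ = 0.0884, cos φ cos δ cos H = 0.7973, so cos θ_z = 0.8857.
θ_z = arccos(0.8857) = 27.66°.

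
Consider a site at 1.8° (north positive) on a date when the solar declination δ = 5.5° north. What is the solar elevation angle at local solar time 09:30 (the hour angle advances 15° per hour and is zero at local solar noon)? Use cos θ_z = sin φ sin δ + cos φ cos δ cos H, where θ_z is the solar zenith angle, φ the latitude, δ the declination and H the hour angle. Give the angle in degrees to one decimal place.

Hour angle H = 15° × (9.5 − 12) = -37.50°.
cos θ_z = sin φ sin δ + cos φ cos δ cos H = (0.0314)(0.0958) + (0.9995)(0.9954)(0.7934) = 0.7924.
θ_z = arccos(0.7924) = 37.59°, so the elevation is 90° − 37.59° = 52.41°.

52.4°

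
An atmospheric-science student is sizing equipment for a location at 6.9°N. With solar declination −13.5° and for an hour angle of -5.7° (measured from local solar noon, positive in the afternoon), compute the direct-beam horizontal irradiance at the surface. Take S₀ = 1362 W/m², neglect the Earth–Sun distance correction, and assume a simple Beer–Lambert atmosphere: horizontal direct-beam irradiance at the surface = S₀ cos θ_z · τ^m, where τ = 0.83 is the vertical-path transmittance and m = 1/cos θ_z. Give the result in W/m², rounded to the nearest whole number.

cos θ_z = sin(6.9°) sin(-13.5°) + cos(6.9°) cos(-13.5°) cos(-5.70°) = -0.0280 + 0.9606 = 0.9326.
Air mass m = 1/cos θ_z = 1/0.9326 = 1.072; τ^m = 0.83^1.072 = 0.8189.
Surface direct beam = 1362 × 0.9326 × 0.8189 = 1040.17 W/m².

1040 W/m²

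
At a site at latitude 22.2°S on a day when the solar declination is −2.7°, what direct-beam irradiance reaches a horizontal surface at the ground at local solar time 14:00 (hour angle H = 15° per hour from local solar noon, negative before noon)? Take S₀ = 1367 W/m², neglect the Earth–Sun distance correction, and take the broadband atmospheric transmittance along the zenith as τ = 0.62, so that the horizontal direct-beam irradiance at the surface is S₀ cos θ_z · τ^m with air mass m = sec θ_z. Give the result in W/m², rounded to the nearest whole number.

Hour angle H = 15° × (14 − 12) = 30.00°.
cos θ_z = sin(-22.2°) sin(-2.7°) + cos(-22.2°) cos(-2.7°) cos(30.00°) = 0.0178 + 0.8009 = 0.8187.
Air mass m = 1/cos θ_z = 1/0.8187 = 1.221; τ^m = 0.62^1.221 = 0.5578.
Surface direct beam = 1367 × 0.8187 × 0.5578 = 624.27 W/m².

624 W/m²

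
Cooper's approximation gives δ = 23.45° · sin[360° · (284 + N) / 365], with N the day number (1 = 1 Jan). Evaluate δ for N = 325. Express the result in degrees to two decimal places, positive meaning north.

-20.44°

360 × (284 + 325) / 365 = 600.658°; sin(600.658°) = -0.8717.
δ = 23.45 × -0.8717 = -20.441° ≈ -20.44°.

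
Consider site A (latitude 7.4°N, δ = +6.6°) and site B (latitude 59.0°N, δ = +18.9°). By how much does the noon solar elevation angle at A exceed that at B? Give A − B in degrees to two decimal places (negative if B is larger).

+39.30°

A: 90° − |7.4 − (6.6)| = 89.20°.
B: 90° − |59.0 − (18.9)| = 49.90°.
A − B = 89.20 − 49.90 = 39.30°.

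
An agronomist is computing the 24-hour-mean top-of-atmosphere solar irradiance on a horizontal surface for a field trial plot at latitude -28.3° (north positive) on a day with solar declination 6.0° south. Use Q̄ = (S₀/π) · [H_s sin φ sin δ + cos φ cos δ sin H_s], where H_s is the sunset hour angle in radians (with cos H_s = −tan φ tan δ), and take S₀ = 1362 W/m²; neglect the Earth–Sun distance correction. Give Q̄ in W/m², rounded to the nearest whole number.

cos H_s = −tan(-28.3°) · tan(-6.0°) = -0.0566, so H_s = arccos(-0.0566) = 93.24°. In radians, H_s = 1.6273.
H_s sin φ sin δ = 1.6273 × -0.4741 × -0.1045 = 0.0806.
cos φ cos δ sin H_s = 0.8805 × 0.9945 × 0.9984 = 0.8743.
Q̄ = (1362/π) × (0.0806 + 0.8743) = 433.54 × 0.9549 = 413.99 W/m².

414 W/m²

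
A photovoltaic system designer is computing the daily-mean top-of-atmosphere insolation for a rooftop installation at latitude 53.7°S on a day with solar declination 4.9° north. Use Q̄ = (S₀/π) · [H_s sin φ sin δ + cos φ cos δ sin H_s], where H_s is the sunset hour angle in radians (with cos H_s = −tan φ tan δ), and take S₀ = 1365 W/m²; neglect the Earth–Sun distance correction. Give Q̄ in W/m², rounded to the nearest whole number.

211 W/m²

cos H_s = −tan(-53.7°) · tan(4.9°) = 0.1167, so H_s = arccos(0.1167) = 83.30°. In radians, H_s = 1.4539.
H_s sin φ sin δ = 1.4539 × -0.8059 × 0.0854 = -0.1001.
cos φ cos δ sin H_s = 0.5920 × 0.9963 × 0.9932 = 0.5858.
Q̄ = (1365/π) × (-0.1001 + 0.5858) = 434.49 × 0.4857 = 211.03 W/m².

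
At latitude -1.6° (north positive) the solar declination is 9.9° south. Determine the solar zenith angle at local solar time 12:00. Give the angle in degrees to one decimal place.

Hour angle H = 15° × (12 − 12) = 0.00°.
cos θ_z = sin φ sin δ + cos φ cos δ cos H = (-0.0279)(-0.1719) + (0.9996)(0.9851)(1.0000) = 0.9895.
θ_z = arccos(0.9895) = 8.31°.

8.3°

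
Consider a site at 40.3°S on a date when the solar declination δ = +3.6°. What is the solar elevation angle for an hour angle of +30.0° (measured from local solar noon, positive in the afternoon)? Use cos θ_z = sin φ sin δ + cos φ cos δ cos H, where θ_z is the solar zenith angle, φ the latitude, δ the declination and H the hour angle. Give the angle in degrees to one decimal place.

With φ = -40.3°, δ = 3.6°, H = 30.00°: sin φ sin δ = -0.0406, cos φ cos δ cos H = 0.6592, so cos θ_z = 0.6186.
θ_z = arccos(0.6186) = 51.79°, so the elevation is 90° − 51.79° = 38.21°.

38.2°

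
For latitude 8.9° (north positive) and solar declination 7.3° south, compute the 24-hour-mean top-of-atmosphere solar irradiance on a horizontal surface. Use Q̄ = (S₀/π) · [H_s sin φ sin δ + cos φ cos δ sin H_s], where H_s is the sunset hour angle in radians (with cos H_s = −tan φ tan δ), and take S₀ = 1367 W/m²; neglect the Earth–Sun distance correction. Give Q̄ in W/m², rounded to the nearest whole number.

413 W/m²

−tan φ tan δ = −(0.1566)(-0.1281) = 0.0201; H_s = arccos(0.0201) = 88.85°. In radians, H_s = 1.5507.
H_s sin φ sin δ = 1.5507 × 0.1547 × -0.1271 = -0.0305.
cos φ cos δ sin H_s = 0.9880 × 0.9919 × 0.9998 = 0.9798.
Q̄ = (1367/π) × (-0.0305 + 0.9798) = 435.13 × 0.9493 = 413.07 W/m².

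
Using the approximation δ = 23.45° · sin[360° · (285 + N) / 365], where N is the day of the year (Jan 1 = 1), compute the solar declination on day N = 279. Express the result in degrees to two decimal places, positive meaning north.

-6.57°

360 × (285 + 279) / 365 = 556.274°; sin(556.274°) = -0.2802.
δ = 23.45 × -0.2802 = -6.571° ≈ -6.57°.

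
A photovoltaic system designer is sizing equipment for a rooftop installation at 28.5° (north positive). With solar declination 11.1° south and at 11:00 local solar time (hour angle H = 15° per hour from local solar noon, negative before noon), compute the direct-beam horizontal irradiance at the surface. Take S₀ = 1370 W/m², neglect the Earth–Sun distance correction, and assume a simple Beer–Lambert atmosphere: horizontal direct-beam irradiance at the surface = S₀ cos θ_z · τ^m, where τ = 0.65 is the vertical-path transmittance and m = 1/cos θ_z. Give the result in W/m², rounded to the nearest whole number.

Hour angle H = 15° × (11 − 12) = -15.00°.
cos θ_z = sin φ sin δ + cos φ cos δ cos H = (0.4772)(-0.1925) + (0.8788)(0.9813)(0.9659) = 0.7411.
Air mass m = 1/cos θ_z = 1/0.7411 = 1.349; τ^m = 0.65^1.349 = 0.5593.
Surface direct beam = 1370 × 0.7411 × 0.5593 = 567.86 W/m².

568 W/m²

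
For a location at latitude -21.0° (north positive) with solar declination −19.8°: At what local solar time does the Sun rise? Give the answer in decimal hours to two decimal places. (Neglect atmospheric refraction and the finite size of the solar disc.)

5.47 h

The sunset hour angle satisfies cos H_s = −tan φ tan δ = -0.1382, giving H_s = 97.94°.
Sunrise is at 12 − H_s/15 = 12 − 6.529 = 5.471 h local solar time.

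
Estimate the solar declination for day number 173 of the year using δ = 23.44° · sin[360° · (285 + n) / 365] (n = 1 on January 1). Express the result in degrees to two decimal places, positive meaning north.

+23.43°

360 × (285 + 173) / 365 = 451.726°; sin(451.726°) = 0.9995.
δ = 23.44 × 0.9995 = 23.428° ≈ +23.43°.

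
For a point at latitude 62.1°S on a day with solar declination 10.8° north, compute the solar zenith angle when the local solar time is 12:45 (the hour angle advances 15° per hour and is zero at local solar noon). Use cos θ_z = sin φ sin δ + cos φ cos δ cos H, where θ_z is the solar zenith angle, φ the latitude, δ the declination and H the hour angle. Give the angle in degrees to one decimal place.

73.4°

Hour angle H = 15° × (12.75 − 12) = 11.25°.
cos θ_z = sin φ sin δ + cos φ cos δ cos H = (-0.8838)(0.1874) + (0.4679)(0.9823)(0.9808) = 0.2852.
θ_z = arccos(0.2852) = 73.43°.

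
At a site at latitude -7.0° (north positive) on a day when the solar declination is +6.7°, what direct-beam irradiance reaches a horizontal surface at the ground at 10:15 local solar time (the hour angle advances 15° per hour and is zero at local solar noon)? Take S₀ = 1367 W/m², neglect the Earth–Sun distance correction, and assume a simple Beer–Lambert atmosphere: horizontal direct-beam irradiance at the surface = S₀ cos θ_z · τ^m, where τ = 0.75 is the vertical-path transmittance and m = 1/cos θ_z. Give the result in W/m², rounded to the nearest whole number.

Hour angle H = 15° × (10.25 − 12) = -26.25°.
cos θ_z = sin(-7.0°) sin(6.7°) + cos(-7.0°) cos(6.7°) cos(-26.25°) = -0.0142 + 0.8841 = 0.8699.
Air mass m = 1/cos θ_z = 1/0.8699 = 1.150; τ^m = 0.75^1.150 = 0.7183.
Surface direct beam = 1367 × 0.8699 × 0.7183 = 854.17 W/m².

854 W/m²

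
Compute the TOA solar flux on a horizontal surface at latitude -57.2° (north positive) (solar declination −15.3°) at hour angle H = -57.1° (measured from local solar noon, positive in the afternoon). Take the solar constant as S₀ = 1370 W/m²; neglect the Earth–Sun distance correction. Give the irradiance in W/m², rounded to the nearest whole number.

cos θ_z = sin φ sin δ + cos φ cos δ cos H = (-0.8406)(-0.2639) + (0.5417)(0.9646)(0.5432) = 0.5057.
Top-of-atmosphere irradiance = S₀ cos θ_z = 1370 × 0.5057 = 692.81 W/m².

693 W/m²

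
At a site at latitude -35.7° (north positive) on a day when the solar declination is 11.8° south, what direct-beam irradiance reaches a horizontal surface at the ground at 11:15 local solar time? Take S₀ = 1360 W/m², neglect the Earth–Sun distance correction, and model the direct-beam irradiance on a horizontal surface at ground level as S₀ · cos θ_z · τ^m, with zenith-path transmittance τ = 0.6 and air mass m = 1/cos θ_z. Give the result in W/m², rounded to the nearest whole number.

693 W/m²

Hour angle H = 15° × (11.25 − 12) = -11.25°.
cos θ_z = sin φ sin δ + cos φ cos δ cos H = (-0.5835)(-0.2045) + (0.8121)(0.9789)(0.9808) = 0.8990.
Air mass m = 1/cos θ_z = 1/0.8990 = 1.112; τ^m = 0.6^1.112 = 0.5666.
Surface direct beam = 1360 × 0.8990 × 0.5666 = 692.75 W/m².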